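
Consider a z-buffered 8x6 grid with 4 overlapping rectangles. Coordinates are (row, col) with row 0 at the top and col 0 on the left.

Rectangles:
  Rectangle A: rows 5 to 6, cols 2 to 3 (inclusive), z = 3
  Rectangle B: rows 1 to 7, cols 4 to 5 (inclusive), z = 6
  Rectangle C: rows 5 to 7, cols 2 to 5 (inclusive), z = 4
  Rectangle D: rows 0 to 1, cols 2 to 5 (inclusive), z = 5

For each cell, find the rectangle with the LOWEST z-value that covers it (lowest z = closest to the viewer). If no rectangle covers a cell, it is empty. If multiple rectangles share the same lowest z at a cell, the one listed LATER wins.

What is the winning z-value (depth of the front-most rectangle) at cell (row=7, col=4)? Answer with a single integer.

Check cell (7,4):
  A: rows 5-6 cols 2-3 -> outside (row miss)
  B: rows 1-7 cols 4-5 z=6 -> covers; best now B (z=6)
  C: rows 5-7 cols 2-5 z=4 -> covers; best now C (z=4)
  D: rows 0-1 cols 2-5 -> outside (row miss)
Winner: C at z=4

Answer: 4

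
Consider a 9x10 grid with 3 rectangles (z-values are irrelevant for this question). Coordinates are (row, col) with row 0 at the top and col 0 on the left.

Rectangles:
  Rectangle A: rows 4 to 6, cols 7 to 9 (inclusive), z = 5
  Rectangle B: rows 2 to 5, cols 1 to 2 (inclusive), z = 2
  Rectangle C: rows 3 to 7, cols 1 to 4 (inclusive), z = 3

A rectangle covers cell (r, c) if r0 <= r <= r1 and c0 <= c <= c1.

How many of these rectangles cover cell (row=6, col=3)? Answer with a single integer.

Check cell (6,3):
  A: rows 4-6 cols 7-9 -> outside (col miss)
  B: rows 2-5 cols 1-2 -> outside (row miss)
  C: rows 3-7 cols 1-4 -> covers
Count covering = 1

Answer: 1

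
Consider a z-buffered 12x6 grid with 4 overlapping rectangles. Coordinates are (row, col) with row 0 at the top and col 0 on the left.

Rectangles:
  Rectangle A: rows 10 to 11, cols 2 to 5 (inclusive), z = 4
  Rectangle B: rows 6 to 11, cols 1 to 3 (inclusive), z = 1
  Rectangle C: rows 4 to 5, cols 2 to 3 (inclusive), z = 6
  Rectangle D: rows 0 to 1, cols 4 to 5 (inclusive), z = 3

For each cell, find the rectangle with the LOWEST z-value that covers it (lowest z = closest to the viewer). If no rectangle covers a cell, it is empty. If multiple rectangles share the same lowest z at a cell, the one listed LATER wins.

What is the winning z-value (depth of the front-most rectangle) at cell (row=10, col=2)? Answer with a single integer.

Check cell (10,2):
  A: rows 10-11 cols 2-5 z=4 -> covers; best now A (z=4)
  B: rows 6-11 cols 1-3 z=1 -> covers; best now B (z=1)
  C: rows 4-5 cols 2-3 -> outside (row miss)
  D: rows 0-1 cols 4-5 -> outside (row miss)
Winner: B at z=1

Answer: 1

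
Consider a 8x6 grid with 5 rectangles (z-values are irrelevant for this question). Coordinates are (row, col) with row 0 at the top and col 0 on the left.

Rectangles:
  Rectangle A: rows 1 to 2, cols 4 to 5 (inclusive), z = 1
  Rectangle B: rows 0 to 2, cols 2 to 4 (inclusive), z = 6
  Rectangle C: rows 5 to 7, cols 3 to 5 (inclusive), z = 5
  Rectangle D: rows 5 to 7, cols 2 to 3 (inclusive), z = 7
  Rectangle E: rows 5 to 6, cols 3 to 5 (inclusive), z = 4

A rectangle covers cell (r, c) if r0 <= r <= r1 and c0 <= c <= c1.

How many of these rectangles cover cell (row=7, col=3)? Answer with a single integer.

Answer: 2

Derivation:
Check cell (7,3):
  A: rows 1-2 cols 4-5 -> outside (row miss)
  B: rows 0-2 cols 2-4 -> outside (row miss)
  C: rows 5-7 cols 3-5 -> covers
  D: rows 5-7 cols 2-3 -> covers
  E: rows 5-6 cols 3-5 -> outside (row miss)
Count covering = 2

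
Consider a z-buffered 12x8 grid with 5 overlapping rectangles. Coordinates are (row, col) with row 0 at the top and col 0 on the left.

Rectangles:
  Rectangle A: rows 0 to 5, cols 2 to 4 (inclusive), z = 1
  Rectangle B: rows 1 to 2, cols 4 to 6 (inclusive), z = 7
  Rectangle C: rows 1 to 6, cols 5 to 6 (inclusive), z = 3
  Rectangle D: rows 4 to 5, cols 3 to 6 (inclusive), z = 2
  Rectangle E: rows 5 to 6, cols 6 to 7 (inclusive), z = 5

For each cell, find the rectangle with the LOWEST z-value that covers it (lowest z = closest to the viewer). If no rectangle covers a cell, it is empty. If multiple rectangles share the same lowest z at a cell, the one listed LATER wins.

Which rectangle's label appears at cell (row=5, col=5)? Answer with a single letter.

Answer: D

Derivation:
Check cell (5,5):
  A: rows 0-5 cols 2-4 -> outside (col miss)
  B: rows 1-2 cols 4-6 -> outside (row miss)
  C: rows 1-6 cols 5-6 z=3 -> covers; best now C (z=3)
  D: rows 4-5 cols 3-6 z=2 -> covers; best now D (z=2)
  E: rows 5-6 cols 6-7 -> outside (col miss)
Winner: D at z=2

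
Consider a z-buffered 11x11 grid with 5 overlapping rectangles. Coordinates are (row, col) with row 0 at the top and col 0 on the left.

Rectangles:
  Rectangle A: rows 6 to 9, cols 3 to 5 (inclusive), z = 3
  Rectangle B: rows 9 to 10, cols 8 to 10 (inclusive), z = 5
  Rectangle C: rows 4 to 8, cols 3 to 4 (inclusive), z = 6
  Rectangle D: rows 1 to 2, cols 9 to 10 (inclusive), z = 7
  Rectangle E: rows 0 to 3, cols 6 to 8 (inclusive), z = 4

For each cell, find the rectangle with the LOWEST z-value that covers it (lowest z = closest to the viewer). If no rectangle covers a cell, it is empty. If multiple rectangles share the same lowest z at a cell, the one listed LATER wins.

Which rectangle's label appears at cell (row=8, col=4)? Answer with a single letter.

Answer: A

Derivation:
Check cell (8,4):
  A: rows 6-9 cols 3-5 z=3 -> covers; best now A (z=3)
  B: rows 9-10 cols 8-10 -> outside (row miss)
  C: rows 4-8 cols 3-4 z=6 -> covers; best now A (z=3)
  D: rows 1-2 cols 9-10 -> outside (row miss)
  E: rows 0-3 cols 6-8 -> outside (row miss)
Winner: A at z=3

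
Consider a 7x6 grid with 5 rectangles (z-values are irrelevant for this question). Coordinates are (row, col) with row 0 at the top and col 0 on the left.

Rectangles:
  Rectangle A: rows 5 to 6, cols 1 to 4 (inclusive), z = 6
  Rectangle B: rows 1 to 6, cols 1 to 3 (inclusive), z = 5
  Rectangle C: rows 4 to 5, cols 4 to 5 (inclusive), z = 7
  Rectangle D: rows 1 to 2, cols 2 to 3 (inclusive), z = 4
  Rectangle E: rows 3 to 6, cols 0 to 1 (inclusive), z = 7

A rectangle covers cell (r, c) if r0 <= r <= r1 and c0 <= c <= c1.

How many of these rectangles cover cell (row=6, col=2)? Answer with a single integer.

Check cell (6,2):
  A: rows 5-6 cols 1-4 -> covers
  B: rows 1-6 cols 1-3 -> covers
  C: rows 4-5 cols 4-5 -> outside (row miss)
  D: rows 1-2 cols 2-3 -> outside (row miss)
  E: rows 3-6 cols 0-1 -> outside (col miss)
Count covering = 2

Answer: 2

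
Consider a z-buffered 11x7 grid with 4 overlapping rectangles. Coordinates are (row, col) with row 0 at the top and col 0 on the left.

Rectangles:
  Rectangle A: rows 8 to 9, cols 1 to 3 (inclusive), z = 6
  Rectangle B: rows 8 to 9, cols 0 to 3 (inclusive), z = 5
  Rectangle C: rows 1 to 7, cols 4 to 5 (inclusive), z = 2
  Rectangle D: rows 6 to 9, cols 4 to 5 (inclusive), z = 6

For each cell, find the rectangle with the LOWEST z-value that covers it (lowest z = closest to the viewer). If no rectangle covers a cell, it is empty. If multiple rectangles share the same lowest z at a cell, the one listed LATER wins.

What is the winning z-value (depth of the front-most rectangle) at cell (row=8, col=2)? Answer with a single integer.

Answer: 5

Derivation:
Check cell (8,2):
  A: rows 8-9 cols 1-3 z=6 -> covers; best now A (z=6)
  B: rows 8-9 cols 0-3 z=5 -> covers; best now B (z=5)
  C: rows 1-7 cols 4-5 -> outside (row miss)
  D: rows 6-9 cols 4-5 -> outside (col miss)
Winner: B at z=5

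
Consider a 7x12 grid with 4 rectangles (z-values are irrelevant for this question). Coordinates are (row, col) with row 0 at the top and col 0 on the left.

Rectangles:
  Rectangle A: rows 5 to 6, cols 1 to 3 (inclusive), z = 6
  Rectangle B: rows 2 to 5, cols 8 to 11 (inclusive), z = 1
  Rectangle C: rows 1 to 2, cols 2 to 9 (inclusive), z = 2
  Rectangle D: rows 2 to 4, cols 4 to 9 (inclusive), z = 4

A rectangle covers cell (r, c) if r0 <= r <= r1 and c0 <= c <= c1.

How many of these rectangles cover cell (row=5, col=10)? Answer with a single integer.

Check cell (5,10):
  A: rows 5-6 cols 1-3 -> outside (col miss)
  B: rows 2-5 cols 8-11 -> covers
  C: rows 1-2 cols 2-9 -> outside (row miss)
  D: rows 2-4 cols 4-9 -> outside (row miss)
Count covering = 1

Answer: 1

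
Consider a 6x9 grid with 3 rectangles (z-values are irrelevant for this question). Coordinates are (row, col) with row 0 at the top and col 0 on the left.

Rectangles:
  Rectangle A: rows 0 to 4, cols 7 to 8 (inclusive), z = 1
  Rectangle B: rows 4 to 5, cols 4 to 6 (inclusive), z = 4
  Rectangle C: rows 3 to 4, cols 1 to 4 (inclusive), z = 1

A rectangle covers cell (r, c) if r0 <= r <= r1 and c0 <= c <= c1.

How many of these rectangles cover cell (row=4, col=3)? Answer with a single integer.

Check cell (4,3):
  A: rows 0-4 cols 7-8 -> outside (col miss)
  B: rows 4-5 cols 4-6 -> outside (col miss)
  C: rows 3-4 cols 1-4 -> covers
Count covering = 1

Answer: 1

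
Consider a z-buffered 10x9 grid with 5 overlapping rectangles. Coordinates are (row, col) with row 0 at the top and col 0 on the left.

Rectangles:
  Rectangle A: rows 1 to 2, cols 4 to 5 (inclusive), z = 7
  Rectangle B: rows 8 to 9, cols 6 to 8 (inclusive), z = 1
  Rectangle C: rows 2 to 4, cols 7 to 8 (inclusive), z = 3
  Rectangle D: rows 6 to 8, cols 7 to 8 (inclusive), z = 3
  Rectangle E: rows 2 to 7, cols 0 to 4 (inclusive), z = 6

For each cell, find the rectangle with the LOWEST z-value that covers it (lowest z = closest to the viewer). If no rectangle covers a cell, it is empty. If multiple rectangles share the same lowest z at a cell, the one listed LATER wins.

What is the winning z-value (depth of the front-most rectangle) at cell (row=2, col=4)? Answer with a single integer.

Answer: 6

Derivation:
Check cell (2,4):
  A: rows 1-2 cols 4-5 z=7 -> covers; best now A (z=7)
  B: rows 8-9 cols 6-8 -> outside (row miss)
  C: rows 2-4 cols 7-8 -> outside (col miss)
  D: rows 6-8 cols 7-8 -> outside (row miss)
  E: rows 2-7 cols 0-4 z=6 -> covers; best now E (z=6)
Winner: E at z=6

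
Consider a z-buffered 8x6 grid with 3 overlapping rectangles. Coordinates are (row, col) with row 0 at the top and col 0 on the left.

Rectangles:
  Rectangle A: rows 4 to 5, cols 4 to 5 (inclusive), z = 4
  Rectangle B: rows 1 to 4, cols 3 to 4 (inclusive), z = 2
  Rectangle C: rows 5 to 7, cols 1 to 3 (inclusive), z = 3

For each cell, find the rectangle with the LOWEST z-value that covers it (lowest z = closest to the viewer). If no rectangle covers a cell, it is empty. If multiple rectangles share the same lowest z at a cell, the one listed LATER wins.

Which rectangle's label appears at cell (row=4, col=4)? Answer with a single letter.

Answer: B

Derivation:
Check cell (4,4):
  A: rows 4-5 cols 4-5 z=4 -> covers; best now A (z=4)
  B: rows 1-4 cols 3-4 z=2 -> covers; best now B (z=2)
  C: rows 5-7 cols 1-3 -> outside (row miss)
Winner: B at z=2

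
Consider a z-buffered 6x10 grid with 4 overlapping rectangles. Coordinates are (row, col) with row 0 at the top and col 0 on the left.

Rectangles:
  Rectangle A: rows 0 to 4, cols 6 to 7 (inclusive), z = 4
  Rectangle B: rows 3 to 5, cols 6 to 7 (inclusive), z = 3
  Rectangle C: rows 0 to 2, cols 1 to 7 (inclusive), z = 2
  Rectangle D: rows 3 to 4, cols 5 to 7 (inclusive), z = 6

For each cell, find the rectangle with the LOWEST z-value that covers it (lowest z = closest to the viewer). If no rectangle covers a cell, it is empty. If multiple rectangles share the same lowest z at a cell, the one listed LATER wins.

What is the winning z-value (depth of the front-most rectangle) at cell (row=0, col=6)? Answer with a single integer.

Answer: 2

Derivation:
Check cell (0,6):
  A: rows 0-4 cols 6-7 z=4 -> covers; best now A (z=4)
  B: rows 3-5 cols 6-7 -> outside (row miss)
  C: rows 0-2 cols 1-7 z=2 -> covers; best now C (z=2)
  D: rows 3-4 cols 5-7 -> outside (row miss)
Winner: C at z=2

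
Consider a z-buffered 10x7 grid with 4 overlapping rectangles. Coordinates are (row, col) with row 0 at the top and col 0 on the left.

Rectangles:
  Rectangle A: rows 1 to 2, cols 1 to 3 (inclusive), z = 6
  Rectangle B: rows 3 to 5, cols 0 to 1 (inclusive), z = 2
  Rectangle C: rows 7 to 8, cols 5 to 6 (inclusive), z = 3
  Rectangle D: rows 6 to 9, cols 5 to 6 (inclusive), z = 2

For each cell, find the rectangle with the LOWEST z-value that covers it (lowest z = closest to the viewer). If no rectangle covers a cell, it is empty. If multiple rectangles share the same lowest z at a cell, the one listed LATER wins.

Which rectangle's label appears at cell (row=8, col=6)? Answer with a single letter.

Answer: D

Derivation:
Check cell (8,6):
  A: rows 1-2 cols 1-3 -> outside (row miss)
  B: rows 3-5 cols 0-1 -> outside (row miss)
  C: rows 7-8 cols 5-6 z=3 -> covers; best now C (z=3)
  D: rows 6-9 cols 5-6 z=2 -> covers; best now D (z=2)
Winner: D at z=2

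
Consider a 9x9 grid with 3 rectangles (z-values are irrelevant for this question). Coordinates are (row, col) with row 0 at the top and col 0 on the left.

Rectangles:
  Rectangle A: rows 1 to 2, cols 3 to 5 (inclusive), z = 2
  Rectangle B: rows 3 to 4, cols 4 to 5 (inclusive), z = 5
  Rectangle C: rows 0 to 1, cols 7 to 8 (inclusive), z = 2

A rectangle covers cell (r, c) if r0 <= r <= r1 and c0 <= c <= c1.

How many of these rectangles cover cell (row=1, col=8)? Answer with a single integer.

Answer: 1

Derivation:
Check cell (1,8):
  A: rows 1-2 cols 3-5 -> outside (col miss)
  B: rows 3-4 cols 4-5 -> outside (row miss)
  C: rows 0-1 cols 7-8 -> covers
Count covering = 1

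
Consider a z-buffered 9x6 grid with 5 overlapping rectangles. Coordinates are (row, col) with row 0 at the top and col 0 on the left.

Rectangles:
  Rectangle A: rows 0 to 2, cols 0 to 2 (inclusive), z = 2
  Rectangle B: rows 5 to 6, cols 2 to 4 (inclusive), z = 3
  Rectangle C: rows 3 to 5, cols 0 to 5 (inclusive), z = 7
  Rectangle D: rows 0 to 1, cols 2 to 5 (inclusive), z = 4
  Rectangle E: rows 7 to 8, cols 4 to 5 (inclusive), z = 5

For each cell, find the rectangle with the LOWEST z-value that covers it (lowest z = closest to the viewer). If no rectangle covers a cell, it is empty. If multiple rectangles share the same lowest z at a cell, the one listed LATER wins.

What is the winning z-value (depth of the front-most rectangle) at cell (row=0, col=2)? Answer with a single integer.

Answer: 2

Derivation:
Check cell (0,2):
  A: rows 0-2 cols 0-2 z=2 -> covers; best now A (z=2)
  B: rows 5-6 cols 2-4 -> outside (row miss)
  C: rows 3-5 cols 0-5 -> outside (row miss)
  D: rows 0-1 cols 2-5 z=4 -> covers; best now A (z=2)
  E: rows 7-8 cols 4-5 -> outside (row miss)
Winner: A at z=2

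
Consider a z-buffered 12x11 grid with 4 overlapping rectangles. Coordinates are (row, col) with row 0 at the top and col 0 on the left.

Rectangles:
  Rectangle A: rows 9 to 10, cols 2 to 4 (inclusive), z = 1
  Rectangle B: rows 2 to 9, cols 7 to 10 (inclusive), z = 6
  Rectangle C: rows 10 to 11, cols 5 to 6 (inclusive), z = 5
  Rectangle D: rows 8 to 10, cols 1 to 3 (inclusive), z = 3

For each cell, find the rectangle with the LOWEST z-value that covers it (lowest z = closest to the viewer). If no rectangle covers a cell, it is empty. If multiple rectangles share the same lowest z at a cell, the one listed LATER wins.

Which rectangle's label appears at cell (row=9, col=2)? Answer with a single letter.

Answer: A

Derivation:
Check cell (9,2):
  A: rows 9-10 cols 2-4 z=1 -> covers; best now A (z=1)
  B: rows 2-9 cols 7-10 -> outside (col miss)
  C: rows 10-11 cols 5-6 -> outside (row miss)
  D: rows 8-10 cols 1-3 z=3 -> covers; best now A (z=1)
Winner: A at z=1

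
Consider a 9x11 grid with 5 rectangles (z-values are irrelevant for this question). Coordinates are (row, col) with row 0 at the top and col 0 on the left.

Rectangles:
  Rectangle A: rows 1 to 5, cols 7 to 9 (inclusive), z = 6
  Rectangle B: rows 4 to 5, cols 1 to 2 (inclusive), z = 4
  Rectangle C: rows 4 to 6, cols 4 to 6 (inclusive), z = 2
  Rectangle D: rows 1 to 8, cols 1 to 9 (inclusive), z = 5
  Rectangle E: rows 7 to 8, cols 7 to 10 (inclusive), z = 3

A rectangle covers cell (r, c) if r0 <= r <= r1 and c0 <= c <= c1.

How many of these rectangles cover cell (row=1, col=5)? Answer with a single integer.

Answer: 1

Derivation:
Check cell (1,5):
  A: rows 1-5 cols 7-9 -> outside (col miss)
  B: rows 4-5 cols 1-2 -> outside (row miss)
  C: rows 4-6 cols 4-6 -> outside (row miss)
  D: rows 1-8 cols 1-9 -> covers
  E: rows 7-8 cols 7-10 -> outside (row miss)
Count covering = 1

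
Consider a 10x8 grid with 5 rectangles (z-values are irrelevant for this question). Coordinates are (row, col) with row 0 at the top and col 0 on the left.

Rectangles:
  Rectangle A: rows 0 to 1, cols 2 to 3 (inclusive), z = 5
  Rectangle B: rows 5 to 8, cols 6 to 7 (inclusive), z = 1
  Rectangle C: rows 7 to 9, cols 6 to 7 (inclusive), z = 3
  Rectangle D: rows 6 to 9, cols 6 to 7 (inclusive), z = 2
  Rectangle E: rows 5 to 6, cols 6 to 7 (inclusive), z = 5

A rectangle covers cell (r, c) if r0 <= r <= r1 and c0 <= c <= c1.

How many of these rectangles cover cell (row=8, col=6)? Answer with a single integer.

Answer: 3

Derivation:
Check cell (8,6):
  A: rows 0-1 cols 2-3 -> outside (row miss)
  B: rows 5-8 cols 6-7 -> covers
  C: rows 7-9 cols 6-7 -> covers
  D: rows 6-9 cols 6-7 -> covers
  E: rows 5-6 cols 6-7 -> outside (row miss)
Count covering = 3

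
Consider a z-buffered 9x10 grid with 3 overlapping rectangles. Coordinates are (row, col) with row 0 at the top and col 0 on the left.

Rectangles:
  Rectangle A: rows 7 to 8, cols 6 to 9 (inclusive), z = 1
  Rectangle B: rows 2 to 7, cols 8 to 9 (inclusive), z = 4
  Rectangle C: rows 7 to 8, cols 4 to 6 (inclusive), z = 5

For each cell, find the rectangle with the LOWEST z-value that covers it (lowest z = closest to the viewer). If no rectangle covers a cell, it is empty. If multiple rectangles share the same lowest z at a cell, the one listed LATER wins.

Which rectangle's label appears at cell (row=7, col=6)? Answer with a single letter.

Answer: A

Derivation:
Check cell (7,6):
  A: rows 7-8 cols 6-9 z=1 -> covers; best now A (z=1)
  B: rows 2-7 cols 8-9 -> outside (col miss)
  C: rows 7-8 cols 4-6 z=5 -> covers; best now A (z=1)
Winner: A at z=1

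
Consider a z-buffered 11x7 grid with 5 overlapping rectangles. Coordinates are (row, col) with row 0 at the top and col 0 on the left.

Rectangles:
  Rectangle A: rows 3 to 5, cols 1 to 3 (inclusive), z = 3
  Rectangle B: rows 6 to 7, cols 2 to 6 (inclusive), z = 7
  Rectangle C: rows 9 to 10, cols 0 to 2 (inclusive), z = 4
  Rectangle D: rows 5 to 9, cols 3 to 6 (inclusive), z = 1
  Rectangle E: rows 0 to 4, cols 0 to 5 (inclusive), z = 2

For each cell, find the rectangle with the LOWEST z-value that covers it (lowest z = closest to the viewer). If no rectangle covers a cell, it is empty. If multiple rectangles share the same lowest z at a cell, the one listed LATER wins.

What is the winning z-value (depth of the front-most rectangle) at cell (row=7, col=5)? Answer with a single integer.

Answer: 1

Derivation:
Check cell (7,5):
  A: rows 3-5 cols 1-3 -> outside (row miss)
  B: rows 6-7 cols 2-6 z=7 -> covers; best now B (z=7)
  C: rows 9-10 cols 0-2 -> outside (row miss)
  D: rows 5-9 cols 3-6 z=1 -> covers; best now D (z=1)
  E: rows 0-4 cols 0-5 -> outside (row miss)
Winner: D at z=1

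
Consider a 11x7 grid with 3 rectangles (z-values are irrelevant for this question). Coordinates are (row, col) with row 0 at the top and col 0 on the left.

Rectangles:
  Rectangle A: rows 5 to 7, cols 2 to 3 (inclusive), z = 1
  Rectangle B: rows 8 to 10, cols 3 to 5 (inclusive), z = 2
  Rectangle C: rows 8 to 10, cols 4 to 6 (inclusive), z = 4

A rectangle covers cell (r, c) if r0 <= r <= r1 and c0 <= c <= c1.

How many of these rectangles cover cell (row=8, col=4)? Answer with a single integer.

Answer: 2

Derivation:
Check cell (8,4):
  A: rows 5-7 cols 2-3 -> outside (row miss)
  B: rows 8-10 cols 3-5 -> covers
  C: rows 8-10 cols 4-6 -> covers
Count covering = 2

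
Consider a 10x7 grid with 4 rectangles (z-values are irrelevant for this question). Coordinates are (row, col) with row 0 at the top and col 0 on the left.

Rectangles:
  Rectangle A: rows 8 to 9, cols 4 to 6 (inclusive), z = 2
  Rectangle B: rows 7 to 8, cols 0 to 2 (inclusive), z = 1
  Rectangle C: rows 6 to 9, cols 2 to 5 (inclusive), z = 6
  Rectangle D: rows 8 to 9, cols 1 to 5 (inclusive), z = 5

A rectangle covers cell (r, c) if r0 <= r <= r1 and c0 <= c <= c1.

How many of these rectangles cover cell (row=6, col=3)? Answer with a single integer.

Answer: 1

Derivation:
Check cell (6,3):
  A: rows 8-9 cols 4-6 -> outside (row miss)
  B: rows 7-8 cols 0-2 -> outside (row miss)
  C: rows 6-9 cols 2-5 -> covers
  D: rows 8-9 cols 1-5 -> outside (row miss)
Count covering = 1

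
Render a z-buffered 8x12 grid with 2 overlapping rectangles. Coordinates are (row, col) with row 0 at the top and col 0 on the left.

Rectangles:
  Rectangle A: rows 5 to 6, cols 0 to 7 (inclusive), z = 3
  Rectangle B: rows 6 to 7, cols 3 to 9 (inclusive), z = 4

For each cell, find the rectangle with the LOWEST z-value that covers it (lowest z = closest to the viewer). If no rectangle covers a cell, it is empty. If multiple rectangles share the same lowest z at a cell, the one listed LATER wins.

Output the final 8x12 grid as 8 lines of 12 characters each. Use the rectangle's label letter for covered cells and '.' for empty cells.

............
............
............
............
............
AAAAAAAA....
AAAAAAAABB..
...BBBBBBB..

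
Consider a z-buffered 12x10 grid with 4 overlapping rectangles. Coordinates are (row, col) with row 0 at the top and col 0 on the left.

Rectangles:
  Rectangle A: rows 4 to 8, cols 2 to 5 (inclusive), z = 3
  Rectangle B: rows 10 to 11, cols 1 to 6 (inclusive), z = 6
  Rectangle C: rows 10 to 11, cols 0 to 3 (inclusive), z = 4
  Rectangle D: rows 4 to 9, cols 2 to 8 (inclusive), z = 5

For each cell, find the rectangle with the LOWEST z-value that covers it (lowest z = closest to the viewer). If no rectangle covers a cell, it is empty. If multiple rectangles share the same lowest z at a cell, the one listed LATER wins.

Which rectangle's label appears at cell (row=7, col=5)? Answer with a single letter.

Answer: A

Derivation:
Check cell (7,5):
  A: rows 4-8 cols 2-5 z=3 -> covers; best now A (z=3)
  B: rows 10-11 cols 1-6 -> outside (row miss)
  C: rows 10-11 cols 0-3 -> outside (row miss)
  D: rows 4-9 cols 2-8 z=5 -> covers; best now A (z=3)
Winner: A at z=3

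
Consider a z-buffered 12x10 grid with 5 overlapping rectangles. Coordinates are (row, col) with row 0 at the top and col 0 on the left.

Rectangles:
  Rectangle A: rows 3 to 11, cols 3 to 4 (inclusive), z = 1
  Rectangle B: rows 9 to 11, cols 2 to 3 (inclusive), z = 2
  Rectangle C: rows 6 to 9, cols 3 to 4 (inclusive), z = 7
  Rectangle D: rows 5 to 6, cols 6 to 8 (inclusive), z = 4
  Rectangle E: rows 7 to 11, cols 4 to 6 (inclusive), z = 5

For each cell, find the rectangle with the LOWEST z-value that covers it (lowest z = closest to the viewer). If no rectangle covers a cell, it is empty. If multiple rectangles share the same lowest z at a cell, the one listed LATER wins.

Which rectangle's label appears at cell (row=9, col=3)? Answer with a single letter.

Check cell (9,3):
  A: rows 3-11 cols 3-4 z=1 -> covers; best now A (z=1)
  B: rows 9-11 cols 2-3 z=2 -> covers; best now A (z=1)
  C: rows 6-9 cols 3-4 z=7 -> covers; best now A (z=1)
  D: rows 5-6 cols 6-8 -> outside (row miss)
  E: rows 7-11 cols 4-6 -> outside (col miss)
Winner: A at z=1

Answer: A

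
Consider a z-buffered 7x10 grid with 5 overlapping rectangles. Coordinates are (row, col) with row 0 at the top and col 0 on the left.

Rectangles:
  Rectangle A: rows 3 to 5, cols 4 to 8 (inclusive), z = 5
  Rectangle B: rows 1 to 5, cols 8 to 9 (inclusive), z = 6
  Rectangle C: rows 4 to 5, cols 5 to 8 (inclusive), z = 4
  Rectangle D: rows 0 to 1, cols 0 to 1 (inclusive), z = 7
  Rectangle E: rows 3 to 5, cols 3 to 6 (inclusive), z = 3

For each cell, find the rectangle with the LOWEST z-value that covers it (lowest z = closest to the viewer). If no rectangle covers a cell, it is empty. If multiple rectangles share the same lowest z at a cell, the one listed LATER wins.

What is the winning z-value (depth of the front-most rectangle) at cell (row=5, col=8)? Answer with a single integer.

Answer: 4

Derivation:
Check cell (5,8):
  A: rows 3-5 cols 4-8 z=5 -> covers; best now A (z=5)
  B: rows 1-5 cols 8-9 z=6 -> covers; best now A (z=5)
  C: rows 4-5 cols 5-8 z=4 -> covers; best now C (z=4)
  D: rows 0-1 cols 0-1 -> outside (row miss)
  E: rows 3-5 cols 3-6 -> outside (col miss)
Winner: C at z=4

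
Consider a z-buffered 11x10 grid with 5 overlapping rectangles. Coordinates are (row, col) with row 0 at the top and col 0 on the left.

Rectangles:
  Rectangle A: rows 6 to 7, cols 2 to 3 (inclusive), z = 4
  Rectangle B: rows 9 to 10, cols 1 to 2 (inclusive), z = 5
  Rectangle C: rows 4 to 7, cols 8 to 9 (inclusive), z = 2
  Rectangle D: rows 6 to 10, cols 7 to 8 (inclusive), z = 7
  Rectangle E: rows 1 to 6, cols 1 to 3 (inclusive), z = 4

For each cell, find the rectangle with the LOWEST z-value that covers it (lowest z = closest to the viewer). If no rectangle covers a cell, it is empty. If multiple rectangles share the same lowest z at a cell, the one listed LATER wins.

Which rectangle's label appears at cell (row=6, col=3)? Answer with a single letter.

Check cell (6,3):
  A: rows 6-7 cols 2-3 z=4 -> covers; best now A (z=4)
  B: rows 9-10 cols 1-2 -> outside (row miss)
  C: rows 4-7 cols 8-9 -> outside (col miss)
  D: rows 6-10 cols 7-8 -> outside (col miss)
  E: rows 1-6 cols 1-3 z=4 -> covers; best now E (z=4)
Winner: E at z=4

Answer: E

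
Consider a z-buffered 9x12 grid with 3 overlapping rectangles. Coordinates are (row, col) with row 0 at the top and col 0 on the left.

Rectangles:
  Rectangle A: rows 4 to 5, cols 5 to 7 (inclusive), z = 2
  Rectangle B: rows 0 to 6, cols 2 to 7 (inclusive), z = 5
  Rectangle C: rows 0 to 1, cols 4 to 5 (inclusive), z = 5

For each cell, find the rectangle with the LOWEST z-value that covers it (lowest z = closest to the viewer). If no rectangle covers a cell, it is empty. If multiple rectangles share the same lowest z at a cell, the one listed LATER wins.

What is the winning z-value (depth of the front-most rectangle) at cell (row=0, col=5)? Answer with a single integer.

Answer: 5

Derivation:
Check cell (0,5):
  A: rows 4-5 cols 5-7 -> outside (row miss)
  B: rows 0-6 cols 2-7 z=5 -> covers; best now B (z=5)
  C: rows 0-1 cols 4-5 z=5 -> covers; best now C (z=5)
Winner: C at z=5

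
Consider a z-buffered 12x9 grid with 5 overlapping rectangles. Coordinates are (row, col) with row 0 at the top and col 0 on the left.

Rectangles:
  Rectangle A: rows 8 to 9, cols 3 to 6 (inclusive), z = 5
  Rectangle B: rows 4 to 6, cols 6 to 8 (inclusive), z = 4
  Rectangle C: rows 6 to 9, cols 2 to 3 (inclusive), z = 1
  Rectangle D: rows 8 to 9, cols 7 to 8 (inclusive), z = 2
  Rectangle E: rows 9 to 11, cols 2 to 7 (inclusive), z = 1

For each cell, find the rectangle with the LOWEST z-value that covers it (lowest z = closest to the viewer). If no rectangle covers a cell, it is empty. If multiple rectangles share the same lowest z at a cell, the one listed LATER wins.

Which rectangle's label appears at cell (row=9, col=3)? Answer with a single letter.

Check cell (9,3):
  A: rows 8-9 cols 3-6 z=5 -> covers; best now A (z=5)
  B: rows 4-6 cols 6-8 -> outside (row miss)
  C: rows 6-9 cols 2-3 z=1 -> covers; best now C (z=1)
  D: rows 8-9 cols 7-8 -> outside (col miss)
  E: rows 9-11 cols 2-7 z=1 -> covers; best now E (z=1)
Winner: E at z=1

Answer: E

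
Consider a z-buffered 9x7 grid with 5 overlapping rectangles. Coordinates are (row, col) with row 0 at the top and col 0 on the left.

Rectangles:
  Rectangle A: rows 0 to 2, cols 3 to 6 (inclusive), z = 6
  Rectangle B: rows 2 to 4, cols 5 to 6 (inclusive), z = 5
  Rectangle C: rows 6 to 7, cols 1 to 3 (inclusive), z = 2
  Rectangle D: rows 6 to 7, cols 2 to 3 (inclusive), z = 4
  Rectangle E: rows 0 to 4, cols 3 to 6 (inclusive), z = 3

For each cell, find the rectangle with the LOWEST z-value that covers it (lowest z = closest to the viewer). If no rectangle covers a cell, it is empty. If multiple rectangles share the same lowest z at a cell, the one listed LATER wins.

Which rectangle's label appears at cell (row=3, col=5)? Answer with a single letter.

Answer: E

Derivation:
Check cell (3,5):
  A: rows 0-2 cols 3-6 -> outside (row miss)
  B: rows 2-4 cols 5-6 z=5 -> covers; best now B (z=5)
  C: rows 6-7 cols 1-3 -> outside (row miss)
  D: rows 6-7 cols 2-3 -> outside (row miss)
  E: rows 0-4 cols 3-6 z=3 -> covers; best now E (z=3)
Winner: E at z=3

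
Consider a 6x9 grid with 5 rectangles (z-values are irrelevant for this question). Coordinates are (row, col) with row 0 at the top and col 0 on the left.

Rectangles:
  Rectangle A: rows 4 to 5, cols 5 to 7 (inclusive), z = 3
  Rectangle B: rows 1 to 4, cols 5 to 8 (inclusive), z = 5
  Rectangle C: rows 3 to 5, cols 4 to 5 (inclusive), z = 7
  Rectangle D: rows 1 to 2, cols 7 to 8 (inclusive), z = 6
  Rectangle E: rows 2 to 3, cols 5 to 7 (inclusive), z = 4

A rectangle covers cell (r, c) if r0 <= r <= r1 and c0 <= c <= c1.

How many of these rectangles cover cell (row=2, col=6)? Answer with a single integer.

Answer: 2

Derivation:
Check cell (2,6):
  A: rows 4-5 cols 5-7 -> outside (row miss)
  B: rows 1-4 cols 5-8 -> covers
  C: rows 3-5 cols 4-5 -> outside (row miss)
  D: rows 1-2 cols 7-8 -> outside (col miss)
  E: rows 2-3 cols 5-7 -> covers
Count covering = 2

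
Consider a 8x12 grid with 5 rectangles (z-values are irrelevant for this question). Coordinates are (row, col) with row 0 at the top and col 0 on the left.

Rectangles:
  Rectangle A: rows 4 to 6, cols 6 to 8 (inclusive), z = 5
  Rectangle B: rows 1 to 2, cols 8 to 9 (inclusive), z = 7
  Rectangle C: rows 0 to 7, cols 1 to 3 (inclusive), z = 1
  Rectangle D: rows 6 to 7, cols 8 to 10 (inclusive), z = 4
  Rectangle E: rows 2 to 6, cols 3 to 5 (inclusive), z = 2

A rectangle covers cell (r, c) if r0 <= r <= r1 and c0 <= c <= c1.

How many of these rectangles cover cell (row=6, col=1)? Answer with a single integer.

Check cell (6,1):
  A: rows 4-6 cols 6-8 -> outside (col miss)
  B: rows 1-2 cols 8-9 -> outside (row miss)
  C: rows 0-7 cols 1-3 -> covers
  D: rows 6-7 cols 8-10 -> outside (col miss)
  E: rows 2-6 cols 3-5 -> outside (col miss)
Count covering = 1

Answer: 1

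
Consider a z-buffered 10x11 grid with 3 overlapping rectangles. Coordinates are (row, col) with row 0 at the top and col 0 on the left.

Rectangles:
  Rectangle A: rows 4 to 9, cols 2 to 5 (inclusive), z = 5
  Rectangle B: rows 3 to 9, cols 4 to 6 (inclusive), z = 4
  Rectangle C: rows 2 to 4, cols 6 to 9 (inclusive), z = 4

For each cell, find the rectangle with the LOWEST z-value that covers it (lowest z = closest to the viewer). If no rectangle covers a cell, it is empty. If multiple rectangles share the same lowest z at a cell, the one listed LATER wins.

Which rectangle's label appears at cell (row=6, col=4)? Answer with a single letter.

Check cell (6,4):
  A: rows 4-9 cols 2-5 z=5 -> covers; best now A (z=5)
  B: rows 3-9 cols 4-6 z=4 -> covers; best now B (z=4)
  C: rows 2-4 cols 6-9 -> outside (row miss)
Winner: B at z=4

Answer: B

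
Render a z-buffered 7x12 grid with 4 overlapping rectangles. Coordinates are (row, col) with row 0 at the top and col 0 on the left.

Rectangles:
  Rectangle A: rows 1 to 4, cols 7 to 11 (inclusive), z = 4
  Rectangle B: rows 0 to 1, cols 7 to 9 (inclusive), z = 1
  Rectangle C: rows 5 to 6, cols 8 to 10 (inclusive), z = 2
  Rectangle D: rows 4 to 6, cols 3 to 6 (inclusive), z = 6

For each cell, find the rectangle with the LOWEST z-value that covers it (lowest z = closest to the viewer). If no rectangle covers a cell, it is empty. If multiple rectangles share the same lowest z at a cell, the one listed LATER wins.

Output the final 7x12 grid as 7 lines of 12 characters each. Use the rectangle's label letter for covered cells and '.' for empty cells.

.......BBB..
.......BBBAA
.......AAAAA
.......AAAAA
...DDDDAAAAA
...DDDD.CCC.
...DDDD.CCC.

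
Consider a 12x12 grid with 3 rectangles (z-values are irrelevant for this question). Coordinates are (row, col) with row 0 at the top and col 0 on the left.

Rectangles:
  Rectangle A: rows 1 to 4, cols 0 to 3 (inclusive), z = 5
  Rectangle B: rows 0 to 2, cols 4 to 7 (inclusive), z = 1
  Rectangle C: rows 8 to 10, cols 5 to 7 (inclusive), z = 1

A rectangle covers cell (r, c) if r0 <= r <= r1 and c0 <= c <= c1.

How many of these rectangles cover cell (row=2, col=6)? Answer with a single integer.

Check cell (2,6):
  A: rows 1-4 cols 0-3 -> outside (col miss)
  B: rows 0-2 cols 4-7 -> covers
  C: rows 8-10 cols 5-7 -> outside (row miss)
Count covering = 1

Answer: 1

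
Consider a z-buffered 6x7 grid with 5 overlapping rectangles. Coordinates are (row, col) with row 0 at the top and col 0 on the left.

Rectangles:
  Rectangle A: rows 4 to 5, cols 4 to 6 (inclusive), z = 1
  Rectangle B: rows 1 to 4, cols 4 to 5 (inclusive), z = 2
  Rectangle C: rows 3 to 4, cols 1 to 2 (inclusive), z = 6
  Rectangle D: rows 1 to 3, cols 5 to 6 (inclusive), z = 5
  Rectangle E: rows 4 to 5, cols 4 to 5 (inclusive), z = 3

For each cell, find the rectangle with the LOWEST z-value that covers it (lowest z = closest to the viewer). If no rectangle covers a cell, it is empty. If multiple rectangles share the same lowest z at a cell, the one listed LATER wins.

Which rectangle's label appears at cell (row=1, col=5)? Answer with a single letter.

Check cell (1,5):
  A: rows 4-5 cols 4-6 -> outside (row miss)
  B: rows 1-4 cols 4-5 z=2 -> covers; best now B (z=2)
  C: rows 3-4 cols 1-2 -> outside (row miss)
  D: rows 1-3 cols 5-6 z=5 -> covers; best now B (z=2)
  E: rows 4-5 cols 4-5 -> outside (row miss)
Winner: B at z=2

Answer: B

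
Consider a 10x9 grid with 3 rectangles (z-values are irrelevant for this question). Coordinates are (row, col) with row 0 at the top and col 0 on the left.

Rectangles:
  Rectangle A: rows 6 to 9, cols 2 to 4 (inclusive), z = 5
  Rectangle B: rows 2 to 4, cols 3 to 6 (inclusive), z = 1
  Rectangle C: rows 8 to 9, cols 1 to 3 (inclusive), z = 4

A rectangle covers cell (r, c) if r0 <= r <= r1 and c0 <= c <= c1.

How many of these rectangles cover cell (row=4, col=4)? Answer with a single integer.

Answer: 1

Derivation:
Check cell (4,4):
  A: rows 6-9 cols 2-4 -> outside (row miss)
  B: rows 2-4 cols 3-6 -> covers
  C: rows 8-9 cols 1-3 -> outside (row miss)
Count covering = 1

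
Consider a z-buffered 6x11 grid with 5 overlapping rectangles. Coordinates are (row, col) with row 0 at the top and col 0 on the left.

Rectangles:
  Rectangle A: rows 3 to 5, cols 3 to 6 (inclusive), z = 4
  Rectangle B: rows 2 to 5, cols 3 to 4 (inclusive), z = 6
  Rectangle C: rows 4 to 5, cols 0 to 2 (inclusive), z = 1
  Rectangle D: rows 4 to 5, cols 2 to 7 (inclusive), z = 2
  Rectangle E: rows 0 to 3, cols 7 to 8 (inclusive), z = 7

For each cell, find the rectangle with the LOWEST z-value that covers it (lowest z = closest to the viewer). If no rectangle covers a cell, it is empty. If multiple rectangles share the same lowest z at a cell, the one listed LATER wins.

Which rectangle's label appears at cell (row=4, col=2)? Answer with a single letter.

Check cell (4,2):
  A: rows 3-5 cols 3-6 -> outside (col miss)
  B: rows 2-5 cols 3-4 -> outside (col miss)
  C: rows 4-5 cols 0-2 z=1 -> covers; best now C (z=1)
  D: rows 4-5 cols 2-7 z=2 -> covers; best now C (z=1)
  E: rows 0-3 cols 7-8 -> outside (row miss)
Winner: C at z=1

Answer: C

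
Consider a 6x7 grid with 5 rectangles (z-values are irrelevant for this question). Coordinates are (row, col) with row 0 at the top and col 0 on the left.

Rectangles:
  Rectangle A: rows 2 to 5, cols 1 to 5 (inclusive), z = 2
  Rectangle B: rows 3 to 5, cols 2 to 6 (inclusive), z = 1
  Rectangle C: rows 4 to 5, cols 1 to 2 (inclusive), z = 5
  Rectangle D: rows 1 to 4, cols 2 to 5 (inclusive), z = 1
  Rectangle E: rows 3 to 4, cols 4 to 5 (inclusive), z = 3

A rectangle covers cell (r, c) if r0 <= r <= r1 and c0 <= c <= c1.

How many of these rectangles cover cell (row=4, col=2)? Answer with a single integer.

Check cell (4,2):
  A: rows 2-5 cols 1-5 -> covers
  B: rows 3-5 cols 2-6 -> covers
  C: rows 4-5 cols 1-2 -> covers
  D: rows 1-4 cols 2-5 -> covers
  E: rows 3-4 cols 4-5 -> outside (col miss)
Count covering = 4

Answer: 4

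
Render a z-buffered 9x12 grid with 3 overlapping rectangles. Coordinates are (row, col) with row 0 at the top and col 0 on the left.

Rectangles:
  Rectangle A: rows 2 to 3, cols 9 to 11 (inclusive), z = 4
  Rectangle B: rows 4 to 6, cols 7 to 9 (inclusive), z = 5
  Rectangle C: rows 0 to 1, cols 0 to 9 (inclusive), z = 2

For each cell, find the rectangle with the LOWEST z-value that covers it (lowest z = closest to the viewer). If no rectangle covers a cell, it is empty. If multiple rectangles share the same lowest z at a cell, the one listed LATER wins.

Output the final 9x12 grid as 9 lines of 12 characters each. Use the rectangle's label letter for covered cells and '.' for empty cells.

CCCCCCCCCC..
CCCCCCCCCC..
.........AAA
.........AAA
.......BBB..
.......BBB..
.......BBB..
............
............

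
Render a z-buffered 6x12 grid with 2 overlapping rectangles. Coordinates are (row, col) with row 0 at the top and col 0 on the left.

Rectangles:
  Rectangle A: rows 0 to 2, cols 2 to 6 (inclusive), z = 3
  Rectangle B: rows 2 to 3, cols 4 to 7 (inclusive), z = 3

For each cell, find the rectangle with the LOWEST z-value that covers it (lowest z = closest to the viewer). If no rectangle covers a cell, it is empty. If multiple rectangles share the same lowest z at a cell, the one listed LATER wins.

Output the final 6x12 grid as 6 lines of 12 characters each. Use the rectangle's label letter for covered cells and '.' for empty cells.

..AAAAA.....
..AAAAA.....
..AABBBB....
....BBBB....
............
............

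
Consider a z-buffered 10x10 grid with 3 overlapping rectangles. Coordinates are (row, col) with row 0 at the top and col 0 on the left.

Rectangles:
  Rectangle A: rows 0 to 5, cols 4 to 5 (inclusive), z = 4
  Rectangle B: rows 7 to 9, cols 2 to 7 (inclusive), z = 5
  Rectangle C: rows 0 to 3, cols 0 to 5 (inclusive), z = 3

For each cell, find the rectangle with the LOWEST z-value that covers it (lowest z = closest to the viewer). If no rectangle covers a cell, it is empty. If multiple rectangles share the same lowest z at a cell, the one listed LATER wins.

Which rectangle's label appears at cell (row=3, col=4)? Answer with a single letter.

Answer: C

Derivation:
Check cell (3,4):
  A: rows 0-5 cols 4-5 z=4 -> covers; best now A (z=4)
  B: rows 7-9 cols 2-7 -> outside (row miss)
  C: rows 0-3 cols 0-5 z=3 -> covers; best now C (z=3)
Winner: C at z=3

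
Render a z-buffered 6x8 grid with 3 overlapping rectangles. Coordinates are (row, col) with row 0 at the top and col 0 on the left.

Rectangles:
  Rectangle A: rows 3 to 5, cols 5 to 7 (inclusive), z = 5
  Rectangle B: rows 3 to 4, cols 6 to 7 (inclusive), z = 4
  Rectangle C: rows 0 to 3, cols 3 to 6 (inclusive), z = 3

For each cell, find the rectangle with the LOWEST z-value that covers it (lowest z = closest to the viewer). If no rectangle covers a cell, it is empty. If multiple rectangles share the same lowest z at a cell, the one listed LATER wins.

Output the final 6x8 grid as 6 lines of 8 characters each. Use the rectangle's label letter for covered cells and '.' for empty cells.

...CCCC.
...CCCC.
...CCCC.
...CCCCB
.....ABB
.....AAA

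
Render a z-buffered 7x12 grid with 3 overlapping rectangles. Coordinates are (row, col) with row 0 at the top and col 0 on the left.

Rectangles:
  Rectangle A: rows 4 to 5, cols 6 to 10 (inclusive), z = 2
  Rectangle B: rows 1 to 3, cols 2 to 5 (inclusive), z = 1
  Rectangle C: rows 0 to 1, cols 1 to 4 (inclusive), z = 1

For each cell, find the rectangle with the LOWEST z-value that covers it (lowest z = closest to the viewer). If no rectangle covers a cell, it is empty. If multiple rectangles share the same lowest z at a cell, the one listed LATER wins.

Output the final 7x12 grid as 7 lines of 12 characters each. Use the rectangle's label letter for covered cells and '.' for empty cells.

.CCCC.......
.CCCCB......
..BBBB......
..BBBB......
......AAAAA.
......AAAAA.
............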